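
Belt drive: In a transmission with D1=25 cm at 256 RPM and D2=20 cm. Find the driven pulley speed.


Given: D1 = 25 cm, w1 = 256 RPM, D2 = 20 cm
Using D1*w1 = D2*w2
w2 = D1*w1 / D2
w2 = 25*256 / 20
w2 = 6400 / 20
w2 = 320 RPM

320 RPM


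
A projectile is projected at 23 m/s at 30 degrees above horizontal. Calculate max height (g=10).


Given: v0 = 23 m/s, theta = 30 deg, g = 10 m/s^2
sin^2(30) = 1/4
Using H = v0^2 * sin^2(theta) / (2*g)
H = 23^2 * 1/4 / (2*10)
H = 529 * 1/4 / 20
H = 529/4 / 20
H = 529/80 m

529/80 m


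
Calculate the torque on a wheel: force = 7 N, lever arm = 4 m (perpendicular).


Given: F = 7 N, r = 4 m, angle = 90 deg (perpendicular)
Using tau = F * r * sin(90)
sin(90) = 1
tau = 7 * 4 * 1
tau = 28 Nm

28 Nm


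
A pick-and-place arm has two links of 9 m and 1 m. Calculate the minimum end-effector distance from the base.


Given: L1 = 9 m, L2 = 1 m
For a 2-link planar arm, min reach = |L1 - L2| (second link folded back)
Min reach = |9 - 1|
Min reach = 8 m

8 m


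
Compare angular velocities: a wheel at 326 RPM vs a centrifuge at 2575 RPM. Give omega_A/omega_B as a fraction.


Given: RPM_A = 326, RPM_B = 2575
omega = 2*pi*RPM/60, so omega_A/omega_B = RPM_A / RPM_B
omega_A/omega_B = 326 / 2575
omega_A/omega_B = 326/2575

326/2575


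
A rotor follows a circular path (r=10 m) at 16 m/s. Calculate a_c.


Given: v = 16 m/s, r = 10 m
Using a_c = v^2 / r
a_c = 16^2 / 10
a_c = 256 / 10
a_c = 128/5 m/s^2

128/5 m/s^2


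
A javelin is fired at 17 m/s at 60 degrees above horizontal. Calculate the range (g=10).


Given: v0 = 17 m/s, theta = 60 deg, g = 10 m/s^2
sin(2*60) = sin(120) = sqrt(3)/2
Using R = v0^2 * sin(2*theta) / g
R = 17^2 * (sqrt(3)/2) / 10
R = 289 * sqrt(3) / 20
R = 289/20*sqrt(3) m

289/20*sqrt(3) m


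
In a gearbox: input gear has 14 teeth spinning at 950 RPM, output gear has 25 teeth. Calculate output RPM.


Given: N1 = 14 teeth, w1 = 950 RPM, N2 = 25 teeth
Using N1*w1 = N2*w2
w2 = N1*w1 / N2
w2 = 14*950 / 25
w2 = 13300 / 25
w2 = 532 RPM

532 RPM


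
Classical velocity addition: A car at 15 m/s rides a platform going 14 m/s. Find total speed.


Given: object velocity = 15 m/s, platform velocity = 14 m/s (same direction)
Using classical velocity addition: v_total = v_object + v_platform
v_total = 15 + 14
v_total = 29 m/s

29 m/s


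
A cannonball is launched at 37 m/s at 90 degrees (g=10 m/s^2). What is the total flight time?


Given: v0 = 37 m/s, theta = 90 deg, g = 10 m/s^2
sin(90) = 1
Using T = 2*v0*sin(theta) / g
T = 2*37*1 / 10
T = 74 / 10
T = 37/5 s

37/5 s


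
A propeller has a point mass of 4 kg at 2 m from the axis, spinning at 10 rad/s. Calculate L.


Given: m = 4 kg, r = 2 m, omega = 10 rad/s
For a point mass: I = m*r^2
I = 4*2^2 = 4*4 = 16
L = I*omega = 16*10
L = 160 kg*m^2/s

160 kg*m^2/s


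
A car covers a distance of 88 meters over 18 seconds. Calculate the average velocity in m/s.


Given: distance d = 88 m, time t = 18 s
Using v = d / t
v = 88 / 18
v = 44/9 m/s

44/9 m/s


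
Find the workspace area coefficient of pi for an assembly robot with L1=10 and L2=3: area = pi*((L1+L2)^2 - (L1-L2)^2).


Given: L1 = 10, L2 = 3
(L1+L2)^2 = (13)^2 = 169
(L1-L2)^2 = (7)^2 = 49
Difference = 169 - 49 = 120
This equals 4*L1*L2 = 4*10*3 = 120
Workspace area = 120*pi

120


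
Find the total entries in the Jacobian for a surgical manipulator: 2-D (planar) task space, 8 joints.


Given: task space dimension = 2, joints = 8
Jacobian is a 2 x 8 matrix
Total entries = rows * columns
Total = 2 * 8
Total = 16

16


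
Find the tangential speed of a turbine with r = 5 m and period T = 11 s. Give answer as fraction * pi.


Given: radius r = 5 m, period T = 11 s
Using v = 2*pi*r / T
v = 2*pi*5 / 11
v = 10*pi / 11
v = 10/11*pi m/s

10/11*pi m/s


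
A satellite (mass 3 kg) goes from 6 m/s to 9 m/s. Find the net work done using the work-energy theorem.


Given: m = 3 kg, v0 = 6 m/s, v = 9 m/s
Using W = (1/2)*m*(v^2 - v0^2)
v^2 = 9^2 = 81
v0^2 = 6^2 = 36
v^2 - v0^2 = 81 - 36 = 45
W = (1/2)*3*45 = 135/2 J

135/2 J


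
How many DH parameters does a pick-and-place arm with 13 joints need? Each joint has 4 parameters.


Given: 13 joints, 4 DH parameters per joint (d, theta, a, alpha)
Total DH parameters = number_of_joints * 4
Total = 13 * 4
Total = 52

52


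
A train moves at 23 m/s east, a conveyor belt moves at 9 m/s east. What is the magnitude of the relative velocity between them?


Given: v_A = 23 m/s east, v_B = 9 m/s east
Both move in the same direction; relative speed = |v_A - v_B|
|23 - 9| = |14|
= 14 m/s

14 m/s


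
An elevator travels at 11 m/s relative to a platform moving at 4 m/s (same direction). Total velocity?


Given: object velocity = 11 m/s, platform velocity = 4 m/s (same direction)
Using classical velocity addition: v_total = v_object + v_platform
v_total = 11 + 4
v_total = 15 m/s

15 m/s


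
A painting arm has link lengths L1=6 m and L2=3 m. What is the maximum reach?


Given: L1 = 6 m, L2 = 3 m
For a 2-link planar arm, max reach = L1 + L2 (fully extended)
Max reach = 6 + 3
Max reach = 9 m

9 m


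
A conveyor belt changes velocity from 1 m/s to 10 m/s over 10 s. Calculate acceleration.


Given: initial velocity v0 = 1 m/s, final velocity v = 10 m/s, time t = 10 s
Using a = (v - v0) / t
a = (10 - 1) / 10
a = 9 / 10
a = 9/10 m/s^2

9/10 m/s^2


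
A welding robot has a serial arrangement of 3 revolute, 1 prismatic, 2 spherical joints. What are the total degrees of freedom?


Given: serial robot with 3 revolute, 1 prismatic, 2 spherical joints
DOF contribution per joint type: revolute=1, prismatic=1, spherical=3, fixed=0
DOF = 3*1 + 1*1 + 2*3
DOF = 10

10


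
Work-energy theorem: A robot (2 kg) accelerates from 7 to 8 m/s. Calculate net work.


Given: m = 2 kg, v0 = 7 m/s, v = 8 m/s
Using W = (1/2)*m*(v^2 - v0^2)
v^2 = 8^2 = 64
v0^2 = 7^2 = 49
v^2 - v0^2 = 64 - 49 = 15
W = (1/2)*2*15 = 15 J

15 J


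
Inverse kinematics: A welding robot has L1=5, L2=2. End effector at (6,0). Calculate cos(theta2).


Given: L1 = 5, L2 = 2, target (x, y) = (6, 0)
Using cos(theta2) = (x^2 + y^2 - L1^2 - L2^2) / (2*L1*L2)
x^2 + y^2 = 6^2 + 0 = 36
L1^2 + L2^2 = 25 + 4 = 29
Numerator = 36 - 29 = 7
Denominator = 2*5*2 = 20
cos(theta2) = 7/20 = 7/20

7/20


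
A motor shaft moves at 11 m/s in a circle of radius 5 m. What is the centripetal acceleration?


Given: v = 11 m/s, r = 5 m
Using a_c = v^2 / r
a_c = 11^2 / 5
a_c = 121 / 5
a_c = 121/5 m/s^2

121/5 m/s^2


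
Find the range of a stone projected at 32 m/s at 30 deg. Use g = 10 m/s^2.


Given: v0 = 32 m/s, theta = 30 deg, g = 10 m/s^2
sin(2*30) = sin(60) = sqrt(3)/2
Using R = v0^2 * sin(2*theta) / g
R = 32^2 * (sqrt(3)/2) / 10
R = 1024 * sqrt(3) / 20
R = 256/5*sqrt(3) m

256/5*sqrt(3) m


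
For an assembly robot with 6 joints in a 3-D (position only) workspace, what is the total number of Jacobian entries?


Given: task space dimension = 3, joints = 6
Jacobian is a 3 x 6 matrix
Total entries = rows * columns
Total = 3 * 6
Total = 18

18


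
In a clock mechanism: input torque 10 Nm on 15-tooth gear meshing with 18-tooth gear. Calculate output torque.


Given: N1 = 15, N2 = 18, T1 = 10 Nm
Using T2/T1 = N2/N1
T2 = T1 * N2 / N1
T2 = 10 * 18 / 15
T2 = 180 / 15
T2 = 12 Nm

12 Nm


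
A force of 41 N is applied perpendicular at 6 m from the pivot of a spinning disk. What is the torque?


Given: F = 41 N, r = 6 m, angle = 90 deg (perpendicular)
Using tau = F * r * sin(90)
sin(90) = 1
tau = 41 * 6 * 1
tau = 246 Nm

246 Nm


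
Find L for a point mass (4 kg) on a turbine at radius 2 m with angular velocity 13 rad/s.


Given: m = 4 kg, r = 2 m, omega = 13 rad/s
For a point mass: I = m*r^2
I = 4*2^2 = 4*4 = 16
L = I*omega = 16*13
L = 208 kg*m^2/s

208 kg*m^2/s


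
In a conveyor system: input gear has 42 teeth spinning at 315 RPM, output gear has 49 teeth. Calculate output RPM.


Given: N1 = 42 teeth, w1 = 315 RPM, N2 = 49 teeth
Using N1*w1 = N2*w2
w2 = N1*w1 / N2
w2 = 42*315 / 49
w2 = 13230 / 49
w2 = 270 RPM

270 RPM


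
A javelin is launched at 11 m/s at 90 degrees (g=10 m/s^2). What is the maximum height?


Given: v0 = 11 m/s, theta = 90 deg, g = 10 m/s^2
sin^2(90) = 1
Using H = v0^2 * sin^2(theta) / (2*g)
H = 11^2 * 1 / (2*10)
H = 121 * 1 / 20
H = 121 / 20
H = 121/20 m

121/20 m


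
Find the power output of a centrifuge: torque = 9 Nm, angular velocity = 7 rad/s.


Given: tau = 9 Nm, omega = 7 rad/s
Using P = tau * omega
P = 9 * 7
P = 63 W

63 W


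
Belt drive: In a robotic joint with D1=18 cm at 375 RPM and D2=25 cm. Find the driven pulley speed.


Given: D1 = 18 cm, w1 = 375 RPM, D2 = 25 cm
Using D1*w1 = D2*w2
w2 = D1*w1 / D2
w2 = 18*375 / 25
w2 = 6750 / 25
w2 = 270 RPM

270 RPM


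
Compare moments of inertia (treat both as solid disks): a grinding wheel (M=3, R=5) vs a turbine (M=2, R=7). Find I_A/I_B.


Given: M1=3 kg, R1=5 m, M2=2 kg, R2=7 m
For a disk: I = (1/2)*M*R^2, so I_A/I_B = (M1*R1^2)/(M2*R2^2)
M1*R1^2 = 3*25 = 75
M2*R2^2 = 2*49 = 98
I_A/I_B = 75/98 = 75/98

75/98


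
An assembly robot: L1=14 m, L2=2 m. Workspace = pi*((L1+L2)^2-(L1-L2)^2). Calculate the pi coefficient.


Given: L1 = 14, L2 = 2
(L1+L2)^2 = (16)^2 = 256
(L1-L2)^2 = (12)^2 = 144
Difference = 256 - 144 = 112
This equals 4*L1*L2 = 4*14*2 = 112
Workspace area = 112*pi

112


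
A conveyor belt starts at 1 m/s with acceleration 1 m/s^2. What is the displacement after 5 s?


Given: v0 = 1 m/s, a = 1 m/s^2, t = 5 s
Using s = v0*t + (1/2)*a*t^2
s = 1*5 + (1/2)*1*5^2
s = 5 + (1/2)*25
s = 5 + 25/2
s = 35/2

35/2 m


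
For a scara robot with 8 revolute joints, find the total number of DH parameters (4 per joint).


Given: 8 joints, 4 DH parameters per joint (d, theta, a, alpha)
Total DH parameters = number_of_joints * 4
Total = 8 * 4
Total = 32

32


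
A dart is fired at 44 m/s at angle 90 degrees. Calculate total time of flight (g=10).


Given: v0 = 44 m/s, theta = 90 deg, g = 10 m/s^2
sin(90) = 1
Using T = 2*v0*sin(theta) / g
T = 2*44*1 / 10
T = 88 / 10
T = 44/5 s

44/5 s


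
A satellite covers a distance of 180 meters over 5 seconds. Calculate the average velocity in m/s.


Given: distance d = 180 m, time t = 5 s
Using v = d / t
v = 180 / 5
v = 36 m/s

36 m/s


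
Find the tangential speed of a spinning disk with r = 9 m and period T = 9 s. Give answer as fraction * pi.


Given: radius r = 9 m, period T = 9 s
Using v = 2*pi*r / T
v = 2*pi*9 / 9
v = 18*pi / 9
v = 2*pi m/s

2*pi m/s


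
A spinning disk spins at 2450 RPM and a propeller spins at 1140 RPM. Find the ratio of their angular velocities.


Given: RPM_A = 2450, RPM_B = 1140
omega = 2*pi*RPM/60, so omega_A/omega_B = RPM_A / RPM_B
omega_A/omega_B = 2450 / 1140
omega_A/omega_B = 245/114

245/114


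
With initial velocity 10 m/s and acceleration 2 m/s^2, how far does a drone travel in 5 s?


Given: v0 = 10 m/s, a = 2 m/s^2, t = 5 s
Using s = v0*t + (1/2)*a*t^2
s = 10*5 + (1/2)*2*5^2
s = 50 + (1/2)*50
s = 50 + 25
s = 75

75 m


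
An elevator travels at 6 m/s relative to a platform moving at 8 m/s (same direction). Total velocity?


Given: object velocity = 6 m/s, platform velocity = 8 m/s (same direction)
Using classical velocity addition: v_total = v_object + v_platform
v_total = 6 + 8
v_total = 14 m/s

14 m/s


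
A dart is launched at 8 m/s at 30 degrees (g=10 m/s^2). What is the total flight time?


Given: v0 = 8 m/s, theta = 30 deg, g = 10 m/s^2
sin(30) = 1/2
Using T = 2*v0*sin(theta) / g
T = 2*8*1/2 / 10
T = 8 / 10
T = 4/5 s

4/5 s


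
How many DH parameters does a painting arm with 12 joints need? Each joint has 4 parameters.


Given: 12 joints, 4 DH parameters per joint (d, theta, a, alpha)
Total DH parameters = number_of_joints * 4
Total = 12 * 4
Total = 48

48


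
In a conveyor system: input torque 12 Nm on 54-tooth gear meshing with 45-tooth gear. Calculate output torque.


Given: N1 = 54, N2 = 45, T1 = 12 Nm
Using T2/T1 = N2/N1
T2 = T1 * N2 / N1
T2 = 12 * 45 / 54
T2 = 540 / 54
T2 = 10 Nm

10 Nm


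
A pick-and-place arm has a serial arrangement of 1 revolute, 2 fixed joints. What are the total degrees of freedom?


Given: serial robot with 1 revolute, 2 fixed joints
DOF contribution per joint type: revolute=1, prismatic=1, spherical=3, fixed=0
DOF = 1*1 + 2*0
DOF = 1

1


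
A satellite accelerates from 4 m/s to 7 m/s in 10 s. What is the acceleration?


Given: initial velocity v0 = 4 m/s, final velocity v = 7 m/s, time t = 10 s
Using a = (v - v0) / t
a = (7 - 4) / 10
a = 3 / 10
a = 3/10 m/s^2

3/10 m/s^2


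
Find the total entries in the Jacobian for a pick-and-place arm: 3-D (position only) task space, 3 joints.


Given: task space dimension = 3, joints = 3
Jacobian is a 3 x 3 matrix
Total entries = rows * columns
Total = 3 * 3
Total = 9

9


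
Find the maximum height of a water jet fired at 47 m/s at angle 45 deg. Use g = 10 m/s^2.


Given: v0 = 47 m/s, theta = 45 deg, g = 10 m/s^2
sin^2(45) = 1/2
Using H = v0^2 * sin^2(theta) / (2*g)
H = 47^2 * 1/2 / (2*10)
H = 2209 * 1/2 / 20
H = 2209/2 / 20
H = 2209/40 m

2209/40 m


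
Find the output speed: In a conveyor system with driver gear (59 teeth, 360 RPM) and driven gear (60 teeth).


Given: N1 = 59 teeth, w1 = 360 RPM, N2 = 60 teeth
Using N1*w1 = N2*w2
w2 = N1*w1 / N2
w2 = 59*360 / 60
w2 = 21240 / 60
w2 = 354 RPM

354 RPM


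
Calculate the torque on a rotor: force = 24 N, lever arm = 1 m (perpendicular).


Given: F = 24 N, r = 1 m, angle = 90 deg (perpendicular)
Using tau = F * r * sin(90)
sin(90) = 1
tau = 24 * 1 * 1
tau = 24 Nm

24 Nm


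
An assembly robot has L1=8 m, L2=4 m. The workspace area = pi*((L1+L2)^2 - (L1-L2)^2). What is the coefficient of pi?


Given: L1 = 8, L2 = 4
(L1+L2)^2 = (12)^2 = 144
(L1-L2)^2 = (4)^2 = 16
Difference = 144 - 16 = 128
This equals 4*L1*L2 = 4*8*4 = 128
Workspace area = 128*pi

128


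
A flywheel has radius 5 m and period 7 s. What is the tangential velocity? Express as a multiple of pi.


Given: radius r = 5 m, period T = 7 s
Using v = 2*pi*r / T
v = 2*pi*5 / 7
v = 10*pi / 7
v = 10/7*pi m/s

10/7*pi m/s


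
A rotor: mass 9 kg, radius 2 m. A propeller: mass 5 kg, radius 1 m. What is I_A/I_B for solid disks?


Given: M1=9 kg, R1=2 m, M2=5 kg, R2=1 m
For a disk: I = (1/2)*M*R^2, so I_A/I_B = (M1*R1^2)/(M2*R2^2)
M1*R1^2 = 9*4 = 36
M2*R2^2 = 5*1 = 5
I_A/I_B = 36/5 = 36/5

36/5


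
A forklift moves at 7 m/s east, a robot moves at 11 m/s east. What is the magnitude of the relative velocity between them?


Given: v_A = 7 m/s east, v_B = 11 m/s east
Both move in the same direction; relative speed = |v_A - v_B|
|7 - 11| = |-4|
= 4 m/s

4 m/s


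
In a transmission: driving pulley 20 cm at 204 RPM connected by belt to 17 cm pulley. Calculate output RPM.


Given: D1 = 20 cm, w1 = 204 RPM, D2 = 17 cm
Using D1*w1 = D2*w2
w2 = D1*w1 / D2
w2 = 20*204 / 17
w2 = 4080 / 17
w2 = 240 RPM

240 RPM


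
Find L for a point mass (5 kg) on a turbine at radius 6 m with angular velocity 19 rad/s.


Given: m = 5 kg, r = 6 m, omega = 19 rad/s
For a point mass: I = m*r^2
I = 5*6^2 = 5*36 = 180
L = I*omega = 180*19
L = 3420 kg*m^2/s

3420 kg*m^2/s


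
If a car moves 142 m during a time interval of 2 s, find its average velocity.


Given: distance d = 142 m, time t = 2 s
Using v = d / t
v = 142 / 2
v = 71 m/s

71 m/s


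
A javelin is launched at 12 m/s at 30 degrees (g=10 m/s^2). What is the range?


Given: v0 = 12 m/s, theta = 30 deg, g = 10 m/s^2
sin(2*30) = sin(60) = sqrt(3)/2
Using R = v0^2 * sin(2*theta) / g
R = 12^2 * (sqrt(3)/2) / 10
R = 144 * sqrt(3) / 20
R = 36/5*sqrt(3) m

36/5*sqrt(3) m


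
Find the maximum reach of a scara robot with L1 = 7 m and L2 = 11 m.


Given: L1 = 7 m, L2 = 11 m
For a 2-link planar arm, max reach = L1 + L2 (fully extended)
Max reach = 7 + 11
Max reach = 18 m

18 m


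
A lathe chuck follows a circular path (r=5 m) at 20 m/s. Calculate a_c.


Given: v = 20 m/s, r = 5 m
Using a_c = v^2 / r
a_c = 20^2 / 5
a_c = 400 / 5
a_c = 80 m/s^2

80 m/s^2


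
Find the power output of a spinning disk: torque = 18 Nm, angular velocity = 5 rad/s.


Given: tau = 18 Nm, omega = 5 rad/s
Using P = tau * omega
P = 18 * 5
P = 90 W

90 W


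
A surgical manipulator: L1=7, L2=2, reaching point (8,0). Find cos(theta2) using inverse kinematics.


Given: L1 = 7, L2 = 2, target (x, y) = (8, 0)
Using cos(theta2) = (x^2 + y^2 - L1^2 - L2^2) / (2*L1*L2)
x^2 + y^2 = 8^2 + 0 = 64
L1^2 + L2^2 = 49 + 4 = 53
Numerator = 64 - 53 = 11
Denominator = 2*7*2 = 28
cos(theta2) = 11/28 = 11/28

11/28


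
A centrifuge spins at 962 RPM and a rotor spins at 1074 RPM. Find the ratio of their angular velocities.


Given: RPM_A = 962, RPM_B = 1074
omega = 2*pi*RPM/60, so omega_A/omega_B = RPM_A / RPM_B
omega_A/omega_B = 962 / 1074
omega_A/omega_B = 481/537

481/537


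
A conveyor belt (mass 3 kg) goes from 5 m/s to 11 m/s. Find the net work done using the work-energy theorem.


Given: m = 3 kg, v0 = 5 m/s, v = 11 m/s
Using W = (1/2)*m*(v^2 - v0^2)
v^2 = 11^2 = 121
v0^2 = 5^2 = 25
v^2 - v0^2 = 121 - 25 = 96
W = (1/2)*3*96 = 144 J

144 J


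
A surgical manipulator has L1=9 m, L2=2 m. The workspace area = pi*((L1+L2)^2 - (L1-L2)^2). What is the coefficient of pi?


Given: L1 = 9, L2 = 2
(L1+L2)^2 = (11)^2 = 121
(L1-L2)^2 = (7)^2 = 49
Difference = 121 - 49 = 72
This equals 4*L1*L2 = 4*9*2 = 72
Workspace area = 72*pi

72


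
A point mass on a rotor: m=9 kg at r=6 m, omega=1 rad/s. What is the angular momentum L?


Given: m = 9 kg, r = 6 m, omega = 1 rad/s
For a point mass: I = m*r^2
I = 9*6^2 = 9*36 = 324
L = I*omega = 324*1
L = 324 kg*m^2/s

324 kg*m^2/s


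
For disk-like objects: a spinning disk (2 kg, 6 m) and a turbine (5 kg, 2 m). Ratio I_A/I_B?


Given: M1=2 kg, R1=6 m, M2=5 kg, R2=2 m
For a disk: I = (1/2)*M*R^2, so I_A/I_B = (M1*R1^2)/(M2*R2^2)
M1*R1^2 = 2*36 = 72
M2*R2^2 = 5*4 = 20
I_A/I_B = 72/20 = 18/5

18/5


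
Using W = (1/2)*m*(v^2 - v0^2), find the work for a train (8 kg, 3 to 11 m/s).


Given: m = 8 kg, v0 = 3 m/s, v = 11 m/s
Using W = (1/2)*m*(v^2 - v0^2)
v^2 = 11^2 = 121
v0^2 = 3^2 = 9
v^2 - v0^2 = 121 - 9 = 112
W = (1/2)*8*112 = 448 J

448 J


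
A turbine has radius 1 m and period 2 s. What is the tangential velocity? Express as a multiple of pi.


Given: radius r = 1 m, period T = 2 s
Using v = 2*pi*r / T
v = 2*pi*1 / 2
v = 2*pi / 2
v = 1*pi m/s

1*pi m/s


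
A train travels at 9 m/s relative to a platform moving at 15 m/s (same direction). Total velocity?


Given: object velocity = 9 m/s, platform velocity = 15 m/s (same direction)
Using classical velocity addition: v_total = v_object + v_platform
v_total = 9 + 15
v_total = 24 m/s

24 m/s


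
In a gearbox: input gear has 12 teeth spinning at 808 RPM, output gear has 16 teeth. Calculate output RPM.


Given: N1 = 12 teeth, w1 = 808 RPM, N2 = 16 teeth
Using N1*w1 = N2*w2
w2 = N1*w1 / N2
w2 = 12*808 / 16
w2 = 9696 / 16
w2 = 606 RPM

606 RPM


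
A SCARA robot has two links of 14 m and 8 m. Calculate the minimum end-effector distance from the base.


Given: L1 = 14 m, L2 = 8 m
For a 2-link planar arm, min reach = |L1 - L2| (second link folded back)
Min reach = |14 - 8|
Min reach = 6 m

6 m


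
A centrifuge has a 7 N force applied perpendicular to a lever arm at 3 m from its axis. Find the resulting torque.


Given: F = 7 N, r = 3 m, angle = 90 deg (perpendicular)
Using tau = F * r * sin(90)
sin(90) = 1
tau = 7 * 3 * 1
tau = 21 Nm

21 Nm


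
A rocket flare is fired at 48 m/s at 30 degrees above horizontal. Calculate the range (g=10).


Given: v0 = 48 m/s, theta = 30 deg, g = 10 m/s^2
sin(2*30) = sin(60) = sqrt(3)/2
Using R = v0^2 * sin(2*theta) / g
R = 48^2 * (sqrt(3)/2) / 10
R = 2304 * sqrt(3) / 20
R = 576/5*sqrt(3) m

576/5*sqrt(3) m


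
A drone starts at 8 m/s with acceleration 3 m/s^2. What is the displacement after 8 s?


Given: v0 = 8 m/s, a = 3 m/s^2, t = 8 s
Using s = v0*t + (1/2)*a*t^2
s = 8*8 + (1/2)*3*8^2
s = 64 + (1/2)*192
s = 64 + 96
s = 160

160 m


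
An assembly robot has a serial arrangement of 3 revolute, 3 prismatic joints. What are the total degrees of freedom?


Given: serial robot with 3 revolute, 3 prismatic joints
DOF contribution per joint type: revolute=1, prismatic=1, spherical=3, fixed=0
DOF = 3*1 + 3*1
DOF = 6

6


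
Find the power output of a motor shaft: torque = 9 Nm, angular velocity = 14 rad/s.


Given: tau = 9 Nm, omega = 14 rad/s
Using P = tau * omega
P = 9 * 14
P = 126 W

126 W


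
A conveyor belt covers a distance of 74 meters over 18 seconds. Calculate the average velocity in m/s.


Given: distance d = 74 m, time t = 18 s
Using v = d / t
v = 74 / 18
v = 37/9 m/s

37/9 m/s


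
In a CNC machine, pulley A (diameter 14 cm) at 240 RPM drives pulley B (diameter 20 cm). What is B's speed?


Given: D1 = 14 cm, w1 = 240 RPM, D2 = 20 cm
Using D1*w1 = D2*w2
w2 = D1*w1 / D2
w2 = 14*240 / 20
w2 = 3360 / 20
w2 = 168 RPM

168 RPM


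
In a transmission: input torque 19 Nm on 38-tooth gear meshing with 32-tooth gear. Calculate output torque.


Given: N1 = 38, N2 = 32, T1 = 19 Nm
Using T2/T1 = N2/N1
T2 = T1 * N2 / N1
T2 = 19 * 32 / 38
T2 = 608 / 38
T2 = 16 Nm

16 Nm


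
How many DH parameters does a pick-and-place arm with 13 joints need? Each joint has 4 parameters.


Given: 13 joints, 4 DH parameters per joint (d, theta, a, alpha)
Total DH parameters = number_of_joints * 4
Total = 13 * 4
Total = 52

52


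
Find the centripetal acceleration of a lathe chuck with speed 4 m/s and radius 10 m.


Given: v = 4 m/s, r = 10 m
Using a_c = v^2 / r
a_c = 4^2 / 10
a_c = 16 / 10
a_c = 8/5 m/s^2

8/5 m/s^2


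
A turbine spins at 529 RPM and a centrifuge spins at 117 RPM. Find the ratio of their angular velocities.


Given: RPM_A = 529, RPM_B = 117
omega = 2*pi*RPM/60, so omega_A/omega_B = RPM_A / RPM_B
omega_A/omega_B = 529 / 117
omega_A/omega_B = 529/117

529/117


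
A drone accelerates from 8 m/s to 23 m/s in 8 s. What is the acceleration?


Given: initial velocity v0 = 8 m/s, final velocity v = 23 m/s, time t = 8 s
Using a = (v - v0) / t
a = (23 - 8) / 8
a = 15 / 8
a = 15/8 m/s^2

15/8 m/s^2


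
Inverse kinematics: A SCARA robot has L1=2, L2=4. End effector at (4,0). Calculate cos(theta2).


Given: L1 = 2, L2 = 4, target (x, y) = (4, 0)
Using cos(theta2) = (x^2 + y^2 - L1^2 - L2^2) / (2*L1*L2)
x^2 + y^2 = 4^2 + 0 = 16
L1^2 + L2^2 = 4 + 16 = 20
Numerator = 16 - 20 = -4
Denominator = 2*2*4 = 16
cos(theta2) = -4/16 = -1/4

-1/4


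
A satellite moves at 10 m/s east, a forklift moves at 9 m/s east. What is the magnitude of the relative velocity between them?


Given: v_A = 10 m/s east, v_B = 9 m/s east
Both move in the same direction; relative speed = |v_A - v_B|
|10 - 9| = |1|
= 1 m/s

1 m/s


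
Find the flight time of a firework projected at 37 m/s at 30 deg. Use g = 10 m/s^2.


Given: v0 = 37 m/s, theta = 30 deg, g = 10 m/s^2
sin(30) = 1/2
Using T = 2*v0*sin(theta) / g
T = 2*37*1/2 / 10
T = 37 / 10
T = 37/10 s

37/10 s


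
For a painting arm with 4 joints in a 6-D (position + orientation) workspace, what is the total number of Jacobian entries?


Given: task space dimension = 6, joints = 4
Jacobian is a 6 x 4 matrix
Total entries = rows * columns
Total = 6 * 4
Total = 24

24


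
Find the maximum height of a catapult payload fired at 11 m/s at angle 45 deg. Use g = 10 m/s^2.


Given: v0 = 11 m/s, theta = 45 deg, g = 10 m/s^2
sin^2(45) = 1/2
Using H = v0^2 * sin^2(theta) / (2*g)
H = 11^2 * 1/2 / (2*10)
H = 121 * 1/2 / 20
H = 121/2 / 20
H = 121/40 m

121/40 m


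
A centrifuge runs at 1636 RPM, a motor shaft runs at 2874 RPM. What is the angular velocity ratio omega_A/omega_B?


Given: RPM_A = 1636, RPM_B = 2874
omega = 2*pi*RPM/60, so omega_A/omega_B = RPM_A / RPM_B
omega_A/omega_B = 1636 / 2874
omega_A/omega_B = 818/1437

818/1437


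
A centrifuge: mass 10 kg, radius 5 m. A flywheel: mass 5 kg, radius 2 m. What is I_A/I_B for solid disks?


Given: M1=10 kg, R1=5 m, M2=5 kg, R2=2 m
For a disk: I = (1/2)*M*R^2, so I_A/I_B = (M1*R1^2)/(M2*R2^2)
M1*R1^2 = 10*25 = 250
M2*R2^2 = 5*4 = 20
I_A/I_B = 250/20 = 25/2

25/2


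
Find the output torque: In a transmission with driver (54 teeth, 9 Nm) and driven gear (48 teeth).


Given: N1 = 54, N2 = 48, T1 = 9 Nm
Using T2/T1 = N2/N1
T2 = T1 * N2 / N1
T2 = 9 * 48 / 54
T2 = 432 / 54
T2 = 8 Nm

8 Nm


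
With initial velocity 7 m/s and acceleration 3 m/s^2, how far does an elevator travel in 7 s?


Given: v0 = 7 m/s, a = 3 m/s^2, t = 7 s
Using s = v0*t + (1/2)*a*t^2
s = 7*7 + (1/2)*3*7^2
s = 49 + (1/2)*147
s = 49 + 147/2
s = 245/2

245/2 m


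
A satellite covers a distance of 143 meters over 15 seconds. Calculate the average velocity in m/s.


Given: distance d = 143 m, time t = 15 s
Using v = d / t
v = 143 / 15
v = 143/15 m/s

143/15 m/s


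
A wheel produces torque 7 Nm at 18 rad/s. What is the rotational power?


Given: tau = 7 Nm, omega = 18 rad/s
Using P = tau * omega
P = 7 * 18
P = 126 W

126 W


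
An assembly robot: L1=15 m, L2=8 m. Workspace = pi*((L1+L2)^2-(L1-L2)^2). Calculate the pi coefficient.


Given: L1 = 15, L2 = 8
(L1+L2)^2 = (23)^2 = 529
(L1-L2)^2 = (7)^2 = 49
Difference = 529 - 49 = 480
This equals 4*L1*L2 = 4*15*8 = 480
Workspace area = 480*pi

480


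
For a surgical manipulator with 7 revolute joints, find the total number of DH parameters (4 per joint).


Given: 7 joints, 4 DH parameters per joint (d, theta, a, alpha)
Total DH parameters = number_of_joints * 4
Total = 7 * 4
Total = 28

28


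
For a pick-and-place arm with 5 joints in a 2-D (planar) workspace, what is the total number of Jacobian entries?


Given: task space dimension = 2, joints = 5
Jacobian is a 2 x 5 matrix
Total entries = rows * columns
Total = 2 * 5
Total = 10

10


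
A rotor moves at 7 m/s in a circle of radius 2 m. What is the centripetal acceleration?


Given: v = 7 m/s, r = 2 m
Using a_c = v^2 / r
a_c = 7^2 / 2
a_c = 49 / 2
a_c = 49/2 m/s^2

49/2 m/s^2


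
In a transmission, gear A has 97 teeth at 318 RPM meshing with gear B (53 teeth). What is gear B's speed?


Given: N1 = 97 teeth, w1 = 318 RPM, N2 = 53 teeth
Using N1*w1 = N2*w2
w2 = N1*w1 / N2
w2 = 97*318 / 53
w2 = 30846 / 53
w2 = 582 RPM

582 RPM


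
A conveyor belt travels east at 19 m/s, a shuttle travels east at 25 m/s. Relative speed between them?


Given: v_A = 19 m/s east, v_B = 25 m/s east
Both move in the same direction; relative speed = |v_A - v_B|
|19 - 25| = |-6|
= 6 m/s

6 m/s


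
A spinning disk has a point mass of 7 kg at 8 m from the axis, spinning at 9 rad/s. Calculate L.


Given: m = 7 kg, r = 8 m, omega = 9 rad/s
For a point mass: I = m*r^2
I = 7*8^2 = 7*64 = 448
L = I*omega = 448*9
L = 4032 kg*m^2/s

4032 kg*m^2/s


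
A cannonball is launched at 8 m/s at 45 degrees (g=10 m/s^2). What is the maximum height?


Given: v0 = 8 m/s, theta = 45 deg, g = 10 m/s^2
sin^2(45) = 1/2
Using H = v0^2 * sin^2(theta) / (2*g)
H = 8^2 * 1/2 / (2*10)
H = 64 * 1/2 / 20
H = 32 / 20
H = 8/5 m

8/5 m


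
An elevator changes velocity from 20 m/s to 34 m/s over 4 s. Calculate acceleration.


Given: initial velocity v0 = 20 m/s, final velocity v = 34 m/s, time t = 4 s
Using a = (v - v0) / t
a = (34 - 20) / 4
a = 14 / 4
a = 7/2 m/s^2

7/2 m/s^2


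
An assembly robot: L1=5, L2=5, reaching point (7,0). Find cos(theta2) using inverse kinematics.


Given: L1 = 5, L2 = 5, target (x, y) = (7, 0)
Using cos(theta2) = (x^2 + y^2 - L1^2 - L2^2) / (2*L1*L2)
x^2 + y^2 = 7^2 + 0 = 49
L1^2 + L2^2 = 25 + 25 = 50
Numerator = 49 - 50 = -1
Denominator = 2*5*5 = 50
cos(theta2) = -1/50 = -1/50

-1/50


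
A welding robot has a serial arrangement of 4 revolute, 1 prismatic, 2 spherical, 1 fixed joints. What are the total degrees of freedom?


Given: serial robot with 4 revolute, 1 prismatic, 2 spherical, 1 fixed joints
DOF contribution per joint type: revolute=1, prismatic=1, spherical=3, fixed=0
DOF = 4*1 + 1*1 + 2*3 + 1*0
DOF = 11

11


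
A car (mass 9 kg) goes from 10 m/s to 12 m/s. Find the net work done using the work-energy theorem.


Given: m = 9 kg, v0 = 10 m/s, v = 12 m/s
Using W = (1/2)*m*(v^2 - v0^2)
v^2 = 12^2 = 144
v0^2 = 10^2 = 100
v^2 - v0^2 = 144 - 100 = 44
W = (1/2)*9*44 = 198 J

198 J


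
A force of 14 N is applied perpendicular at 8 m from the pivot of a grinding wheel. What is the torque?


Given: F = 14 N, r = 8 m, angle = 90 deg (perpendicular)
Using tau = F * r * sin(90)
sin(90) = 1
tau = 14 * 8 * 1
tau = 112 Nm

112 Nm


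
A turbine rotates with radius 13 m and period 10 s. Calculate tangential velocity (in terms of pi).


Given: radius r = 13 m, period T = 10 s
Using v = 2*pi*r / T
v = 2*pi*13 / 10
v = 26*pi / 10
v = 13/5*pi m/s

13/5*pi m/s


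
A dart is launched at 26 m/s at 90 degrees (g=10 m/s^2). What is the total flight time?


Given: v0 = 26 m/s, theta = 90 deg, g = 10 m/s^2
sin(90) = 1
Using T = 2*v0*sin(theta) / g
T = 2*26*1 / 10
T = 52 / 10
T = 26/5 s

26/5 s


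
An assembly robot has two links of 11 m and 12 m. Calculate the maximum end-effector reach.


Given: L1 = 11 m, L2 = 12 m
For a 2-link planar arm, max reach = L1 + L2 (fully extended)
Max reach = 11 + 12
Max reach = 23 m

23 m


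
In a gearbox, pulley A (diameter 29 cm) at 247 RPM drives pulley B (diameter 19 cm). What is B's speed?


Given: D1 = 29 cm, w1 = 247 RPM, D2 = 19 cm
Using D1*w1 = D2*w2
w2 = D1*w1 / D2
w2 = 29*247 / 19
w2 = 7163 / 19
w2 = 377 RPM

377 RPM


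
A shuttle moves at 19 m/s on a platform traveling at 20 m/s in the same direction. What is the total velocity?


Given: object velocity = 19 m/s, platform velocity = 20 m/s (same direction)
Using classical velocity addition: v_total = v_object + v_platform
v_total = 19 + 20
v_total = 39 m/s

39 m/s


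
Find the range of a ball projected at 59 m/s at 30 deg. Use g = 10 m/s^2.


Given: v0 = 59 m/s, theta = 30 deg, g = 10 m/s^2
sin(2*30) = sin(60) = sqrt(3)/2
Using R = v0^2 * sin(2*theta) / g
R = 59^2 * (sqrt(3)/2) / 10
R = 3481 * sqrt(3) / 20
R = 3481/20*sqrt(3) m

3481/20*sqrt(3) m


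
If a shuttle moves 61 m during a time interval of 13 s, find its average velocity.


Given: distance d = 61 m, time t = 13 s
Using v = d / t
v = 61 / 13
v = 61/13 m/s

61/13 m/s


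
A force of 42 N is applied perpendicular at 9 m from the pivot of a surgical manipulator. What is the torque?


Given: F = 42 N, r = 9 m, angle = 90 deg (perpendicular)
Using tau = F * r * sin(90)
sin(90) = 1
tau = 42 * 9 * 1
tau = 378 Nm

378 Nm


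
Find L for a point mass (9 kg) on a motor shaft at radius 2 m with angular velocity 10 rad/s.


Given: m = 9 kg, r = 2 m, omega = 10 rad/s
For a point mass: I = m*r^2
I = 9*2^2 = 9*4 = 36
L = I*omega = 36*10
L = 360 kg*m^2/s

360 kg*m^2/s


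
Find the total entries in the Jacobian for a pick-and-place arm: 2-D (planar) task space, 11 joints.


Given: task space dimension = 2, joints = 11
Jacobian is a 2 x 11 matrix
Total entries = rows * columns
Total = 2 * 11
Total = 22

22


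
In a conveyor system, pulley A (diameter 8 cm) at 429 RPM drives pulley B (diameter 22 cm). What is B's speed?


Given: D1 = 8 cm, w1 = 429 RPM, D2 = 22 cm
Using D1*w1 = D2*w2
w2 = D1*w1 / D2
w2 = 8*429 / 22
w2 = 3432 / 22
w2 = 156 RPM

156 RPM


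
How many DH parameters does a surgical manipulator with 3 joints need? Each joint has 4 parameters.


Given: 3 joints, 4 DH parameters per joint (d, theta, a, alpha)
Total DH parameters = number_of_joints * 4
Total = 3 * 4
Total = 12

12


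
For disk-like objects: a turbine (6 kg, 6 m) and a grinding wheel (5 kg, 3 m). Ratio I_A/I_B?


Given: M1=6 kg, R1=6 m, M2=5 kg, R2=3 m
For a disk: I = (1/2)*M*R^2, so I_A/I_B = (M1*R1^2)/(M2*R2^2)
M1*R1^2 = 6*36 = 216
M2*R2^2 = 5*9 = 45
I_A/I_B = 216/45 = 24/5

24/5


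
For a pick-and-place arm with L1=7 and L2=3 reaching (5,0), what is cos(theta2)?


Given: L1 = 7, L2 = 3, target (x, y) = (5, 0)
Using cos(theta2) = (x^2 + y^2 - L1^2 - L2^2) / (2*L1*L2)
x^2 + y^2 = 5^2 + 0 = 25
L1^2 + L2^2 = 49 + 9 = 58
Numerator = 25 - 58 = -33
Denominator = 2*7*3 = 42
cos(theta2) = -33/42 = -11/14

-11/14


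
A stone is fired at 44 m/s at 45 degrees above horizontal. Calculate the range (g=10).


Given: v0 = 44 m/s, theta = 45 deg, g = 10 m/s^2
sin(2*45) = sin(90) = 1
Using R = v0^2 * sin(2*theta) / g
R = 44^2 * 1 / 10
R = 1936 / 10
R = 968/5 m

968/5 m


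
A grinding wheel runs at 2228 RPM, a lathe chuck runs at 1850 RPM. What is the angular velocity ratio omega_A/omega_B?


Given: RPM_A = 2228, RPM_B = 1850
omega = 2*pi*RPM/60, so omega_A/omega_B = RPM_A / RPM_B
omega_A/omega_B = 2228 / 1850
omega_A/omega_B = 1114/925

1114/925


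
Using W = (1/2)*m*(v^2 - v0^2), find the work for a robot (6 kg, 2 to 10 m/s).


Given: m = 6 kg, v0 = 2 m/s, v = 10 m/s
Using W = (1/2)*m*(v^2 - v0^2)
v^2 = 10^2 = 100
v0^2 = 2^2 = 4
v^2 - v0^2 = 100 - 4 = 96
W = (1/2)*6*96 = 288 J

288 J


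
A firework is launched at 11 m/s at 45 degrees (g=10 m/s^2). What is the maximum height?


Given: v0 = 11 m/s, theta = 45 deg, g = 10 m/s^2
sin^2(45) = 1/2
Using H = v0^2 * sin^2(theta) / (2*g)
H = 11^2 * 1/2 / (2*10)
H = 121 * 1/2 / 20
H = 121/2 / 20
H = 121/40 m

121/40 m


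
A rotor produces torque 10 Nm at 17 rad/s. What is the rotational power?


Given: tau = 10 Nm, omega = 17 rad/s
Using P = tau * omega
P = 10 * 17
P = 170 W

170 W


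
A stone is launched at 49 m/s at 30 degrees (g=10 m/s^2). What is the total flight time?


Given: v0 = 49 m/s, theta = 30 deg, g = 10 m/s^2
sin(30) = 1/2
Using T = 2*v0*sin(theta) / g
T = 2*49*1/2 / 10
T = 49 / 10
T = 49/10 s

49/10 s


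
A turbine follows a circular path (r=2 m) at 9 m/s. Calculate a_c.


Given: v = 9 m/s, r = 2 m
Using a_c = v^2 / r
a_c = 9^2 / 2
a_c = 81 / 2
a_c = 81/2 m/s^2

81/2 m/s^2


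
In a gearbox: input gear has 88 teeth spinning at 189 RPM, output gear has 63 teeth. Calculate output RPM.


Given: N1 = 88 teeth, w1 = 189 RPM, N2 = 63 teeth
Using N1*w1 = N2*w2
w2 = N1*w1 / N2
w2 = 88*189 / 63
w2 = 16632 / 63
w2 = 264 RPM

264 RPM


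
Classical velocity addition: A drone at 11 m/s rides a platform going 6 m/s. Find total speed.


Given: object velocity = 11 m/s, platform velocity = 6 m/s (same direction)
Using classical velocity addition: v_total = v_object + v_platform
v_total = 11 + 6
v_total = 17 m/s

17 m/s


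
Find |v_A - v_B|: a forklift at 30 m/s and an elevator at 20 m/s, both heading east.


Given: v_A = 30 m/s east, v_B = 20 m/s east
Both move in the same direction; relative speed = |v_A - v_B|
|30 - 20| = |10|
= 10 m/s

10 m/s


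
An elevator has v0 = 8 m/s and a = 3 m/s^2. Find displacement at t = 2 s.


Given: v0 = 8 m/s, a = 3 m/s^2, t = 2 s
Using s = v0*t + (1/2)*a*t^2
s = 8*2 + (1/2)*3*2^2
s = 16 + (1/2)*12
s = 16 + 6
s = 22

22 m


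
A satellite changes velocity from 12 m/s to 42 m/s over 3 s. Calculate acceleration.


Given: initial velocity v0 = 12 m/s, final velocity v = 42 m/s, time t = 3 s
Using a = (v - v0) / t
a = (42 - 12) / 3
a = 30 / 3
a = 10 m/s^2

10 m/s^2


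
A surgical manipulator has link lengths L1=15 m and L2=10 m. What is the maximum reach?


Given: L1 = 15 m, L2 = 10 m
For a 2-link planar arm, max reach = L1 + L2 (fully extended)
Max reach = 15 + 10
Max reach = 25 m

25 m


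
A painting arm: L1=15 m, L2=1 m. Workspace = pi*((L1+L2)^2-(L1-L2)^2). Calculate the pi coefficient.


Given: L1 = 15, L2 = 1
(L1+L2)^2 = (16)^2 = 256
(L1-L2)^2 = (14)^2 = 196
Difference = 256 - 196 = 60
This equals 4*L1*L2 = 4*15*1 = 60
Workspace area = 60*pi

60


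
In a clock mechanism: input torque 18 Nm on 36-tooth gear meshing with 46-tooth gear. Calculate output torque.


Given: N1 = 36, N2 = 46, T1 = 18 Nm
Using T2/T1 = N2/N1
T2 = T1 * N2 / N1
T2 = 18 * 46 / 36
T2 = 828 / 36
T2 = 23 Nm

23 Nm


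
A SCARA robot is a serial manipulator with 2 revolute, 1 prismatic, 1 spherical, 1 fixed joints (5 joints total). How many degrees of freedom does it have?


Given: serial robot with 2 revolute, 1 prismatic, 1 spherical, 1 fixed joints
DOF contribution per joint type: revolute=1, prismatic=1, spherical=3, fixed=0
DOF = 2*1 + 1*1 + 1*3 + 1*0
DOF = 6

6


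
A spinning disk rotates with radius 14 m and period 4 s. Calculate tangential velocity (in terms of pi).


Given: radius r = 14 m, period T = 4 s
Using v = 2*pi*r / T
v = 2*pi*14 / 4
v = 28*pi / 4
v = 7*pi m/s

7*pi m/s


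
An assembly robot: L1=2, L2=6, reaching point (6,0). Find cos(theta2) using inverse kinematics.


Given: L1 = 2, L2 = 6, target (x, y) = (6, 0)
Using cos(theta2) = (x^2 + y^2 - L1^2 - L2^2) / (2*L1*L2)
x^2 + y^2 = 6^2 + 0 = 36
L1^2 + L2^2 = 4 + 36 = 40
Numerator = 36 - 40 = -4
Denominator = 2*2*6 = 24
cos(theta2) = -4/24 = -1/6

-1/6


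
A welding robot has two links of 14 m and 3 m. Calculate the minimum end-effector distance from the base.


Given: L1 = 14 m, L2 = 3 m
For a 2-link planar arm, min reach = |L1 - L2| (second link folded back)
Min reach = |14 - 3|
Min reach = 11 m

11 m


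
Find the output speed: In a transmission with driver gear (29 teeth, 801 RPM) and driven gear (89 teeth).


Given: N1 = 29 teeth, w1 = 801 RPM, N2 = 89 teeth
Using N1*w1 = N2*w2
w2 = N1*w1 / N2
w2 = 29*801 / 89
w2 = 23229 / 89
w2 = 261 RPM

261 RPM


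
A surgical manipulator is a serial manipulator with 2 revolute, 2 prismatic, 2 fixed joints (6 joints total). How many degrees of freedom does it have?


Given: serial robot with 2 revolute, 2 prismatic, 2 fixed joints
DOF contribution per joint type: revolute=1, prismatic=1, spherical=3, fixed=0
DOF = 2*1 + 2*1 + 2*0
DOF = 4

4


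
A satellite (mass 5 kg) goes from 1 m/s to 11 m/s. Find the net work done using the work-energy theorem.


Given: m = 5 kg, v0 = 1 m/s, v = 11 m/s
Using W = (1/2)*m*(v^2 - v0^2)
v^2 = 11^2 = 121
v0^2 = 1^2 = 1
v^2 - v0^2 = 121 - 1 = 120
W = (1/2)*5*120 = 300 J

300 J


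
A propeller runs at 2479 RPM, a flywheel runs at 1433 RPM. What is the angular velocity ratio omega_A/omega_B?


Given: RPM_A = 2479, RPM_B = 1433
omega = 2*pi*RPM/60, so omega_A/omega_B = RPM_A / RPM_B
omega_A/omega_B = 2479 / 1433
omega_A/omega_B = 2479/1433

2479/1433


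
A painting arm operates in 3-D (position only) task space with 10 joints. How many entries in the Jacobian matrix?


Given: task space dimension = 3, joints = 10
Jacobian is a 3 x 10 matrix
Total entries = rows * columns
Total = 3 * 10
Total = 30

30


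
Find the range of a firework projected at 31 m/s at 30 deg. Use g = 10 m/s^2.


Given: v0 = 31 m/s, theta = 30 deg, g = 10 m/s^2
sin(2*30) = sin(60) = sqrt(3)/2
Using R = v0^2 * sin(2*theta) / g
R = 31^2 * (sqrt(3)/2) / 10
R = 961 * sqrt(3) / 20
R = 961/20*sqrt(3) m

961/20*sqrt(3) m


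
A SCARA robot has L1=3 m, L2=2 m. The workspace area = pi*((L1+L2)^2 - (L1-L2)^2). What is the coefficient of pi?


Given: L1 = 3, L2 = 2
(L1+L2)^2 = (5)^2 = 25
(L1-L2)^2 = (1)^2 = 1
Difference = 25 - 1 = 24
This equals 4*L1*L2 = 4*3*2 = 24
Workspace area = 24*pi

24


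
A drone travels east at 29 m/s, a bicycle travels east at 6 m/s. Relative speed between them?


Given: v_A = 29 m/s east, v_B = 6 m/s east
Both move in the same direction; relative speed = |v_A - v_B|
|29 - 6| = |23|
= 23 m/s

23 m/s


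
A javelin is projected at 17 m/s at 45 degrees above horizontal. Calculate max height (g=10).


Given: v0 = 17 m/s, theta = 45 deg, g = 10 m/s^2
sin^2(45) = 1/2
Using H = v0^2 * sin^2(theta) / (2*g)
H = 17^2 * 1/2 / (2*10)
H = 289 * 1/2 / 20
H = 289/2 / 20
H = 289/40 m

289/40 m


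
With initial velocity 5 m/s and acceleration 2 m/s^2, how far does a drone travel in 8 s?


Given: v0 = 5 m/s, a = 2 m/s^2, t = 8 s
Using s = v0*t + (1/2)*a*t^2
s = 5*8 + (1/2)*2*8^2
s = 40 + (1/2)*128
s = 40 + 64
s = 104

104 m
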